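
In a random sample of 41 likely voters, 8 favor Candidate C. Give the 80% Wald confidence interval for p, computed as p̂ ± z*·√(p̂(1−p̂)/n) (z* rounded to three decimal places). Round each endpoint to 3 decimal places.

(0.116, 0.274)

The sample proportion is 8/41 = 0.19512.
SE = √(p̂(1−p̂)/n) = √(0.157049/41) = 0.061891.
For 80% confidence, z* = 1.282.
Margin of error: 1.282 × 0.061891 = 0.07934.
Interval: 0.19512 ± 0.07934 → (0.116, 0.274).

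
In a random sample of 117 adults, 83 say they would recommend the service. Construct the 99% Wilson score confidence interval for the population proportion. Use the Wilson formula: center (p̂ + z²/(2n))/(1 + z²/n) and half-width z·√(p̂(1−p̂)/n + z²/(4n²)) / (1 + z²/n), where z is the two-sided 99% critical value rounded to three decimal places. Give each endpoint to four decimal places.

Here p̂ = 83/117 = 0.70940 and z = 2.576 (z² = 6.635776).
1 + z²/n = 1.056716.
Center = (0.70940 + 0.028358)/1.056716 = 0.69816.
Radicand: p̂(1−p̂)/n + z²/(4n²) = 0.001761974 + 0.000121188 = 0.001883162.
Half-width = z·√(radicand)/denom = 2.576·0.043395/1.056716 = 0.10579.
CI: 0.69816 ± 0.10579 = (0.5924, 0.8039).

(0.5924, 0.8039)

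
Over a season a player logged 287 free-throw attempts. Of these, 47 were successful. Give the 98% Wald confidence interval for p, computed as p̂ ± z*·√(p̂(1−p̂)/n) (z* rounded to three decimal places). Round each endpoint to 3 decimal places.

(0.113, 0.215)

With x = 47 successes in n = 287, p̂ = 0.16376.
SE = √(p̂(1−p̂)/n) = √(0.136945/287) = 0.021844.
The 98% critical value is z* = 2.326.
Margin of error: 2.326 × 0.021844 = 0.05081.
Interval: 0.16376 ± 0.05081 → (0.113, 0.215).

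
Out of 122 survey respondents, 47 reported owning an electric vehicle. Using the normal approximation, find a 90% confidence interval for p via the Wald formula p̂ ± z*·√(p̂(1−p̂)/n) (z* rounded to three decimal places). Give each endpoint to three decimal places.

With x = 47 successes in n = 122, p̂ = 0.38525.
SE = √(p̂(1−p̂)/n) = √(0.236831/122) = 0.044060.
For 90% confidence, z* = 1.645.
Margin of error: 1.645 × 0.044060 = 0.07248.
CI: 0.38525 ± 0.07248 = (0.313, 0.458).

(0.313, 0.458)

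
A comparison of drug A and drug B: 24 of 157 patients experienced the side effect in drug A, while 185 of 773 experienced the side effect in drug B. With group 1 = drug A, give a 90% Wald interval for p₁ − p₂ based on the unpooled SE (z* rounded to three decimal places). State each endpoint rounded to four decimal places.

p̂₁ = 24/157 = 0.15287, p̂₂ = 185/773 = 0.23933; p̂₁ − p̂₂ = -0.08646.
SE = √(0.000824829 + 0.000235511) = √0.001060340 = 0.032563.
For 90% confidence, z* = 1.645. Margin of error = 0.05357.
Interval: -0.08646 ± 0.05357 → (-0.1400, -0.0329).

(-0.1400, -0.0329)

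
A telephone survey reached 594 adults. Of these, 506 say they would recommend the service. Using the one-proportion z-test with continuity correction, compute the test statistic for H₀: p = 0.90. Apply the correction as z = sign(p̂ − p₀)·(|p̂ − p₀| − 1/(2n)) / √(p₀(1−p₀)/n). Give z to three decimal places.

With x = 506 successes in n = 594, p̂ = 0.85185. p̂ − p₀ = -0.048148.
Continuity correction 1/(2n) = 1/1188 = 0.000842.
Corrected numerator: |-0.048148| − 0.000842 = 0.047306.
Null standard error: √(0.90·0.10/594) = √0.000151515 = 0.012309.
z = −0.047306/0.012309 = -3.843.

z = -3.843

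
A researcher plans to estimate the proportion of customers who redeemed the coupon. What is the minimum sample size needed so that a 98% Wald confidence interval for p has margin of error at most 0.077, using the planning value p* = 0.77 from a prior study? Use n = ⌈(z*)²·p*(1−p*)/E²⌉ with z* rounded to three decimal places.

n = 162

The 98% critical value is z* = 2.326.
p*(1−p*) = 0.1771.
Required n before rounding: 5.410276 × 0.1771 / 0.077² = 161.606.
⌈161.606⌉ = 162.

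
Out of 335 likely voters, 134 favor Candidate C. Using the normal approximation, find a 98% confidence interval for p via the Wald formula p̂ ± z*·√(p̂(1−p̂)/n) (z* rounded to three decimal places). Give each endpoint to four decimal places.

(0.3377, 0.4623)

p̂ = 134/335 = 0.40000.
SE = √(p̂(1−p̂)/n) = √(0.240000/335) = 0.026766.
The 98% critical value is z* = 2.326.
Margin of error: 2.326 × 0.026766 = 0.06226.
CI: 0.40000 ± 0.06226 = (0.3377, 0.4623).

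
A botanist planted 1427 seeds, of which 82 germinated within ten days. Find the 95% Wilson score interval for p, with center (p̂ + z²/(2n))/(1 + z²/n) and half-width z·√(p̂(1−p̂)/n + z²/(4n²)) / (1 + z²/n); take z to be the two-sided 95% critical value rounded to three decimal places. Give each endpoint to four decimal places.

p̂ = 82/1427 = 0.05746; z = 1.960, so z² = 3.841600.
1 + z²/n = 1.002692.
Adjusted center: (0.05746 + z²/(2n))/1.002692 = 0.05865.
Radicand: p̂(1−p̂)/n + z²/(4n²) = 0.000037955 + 0.000000472 = 0.000038427.
Half-width = 1.960·√0.000038427/1.002692 = 0.01212.
CI: 0.05865 ± 0.01212 = (0.0465, 0.0708).

(0.0465, 0.0708)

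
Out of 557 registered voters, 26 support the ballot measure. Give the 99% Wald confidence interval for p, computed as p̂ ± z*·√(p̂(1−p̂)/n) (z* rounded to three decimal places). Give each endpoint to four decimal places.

(0.0237, 0.0697)

The sample proportion is 26/557 = 0.04668.
SE = √(p̂(1−p̂)/n) = √(0.044500/557) = 0.008938.
For 99% confidence, z* = 2.576.
Margin = 2.576·0.008938 = 0.02302.
Interval: 0.04668 ± 0.02302 → (0.0237, 0.0697).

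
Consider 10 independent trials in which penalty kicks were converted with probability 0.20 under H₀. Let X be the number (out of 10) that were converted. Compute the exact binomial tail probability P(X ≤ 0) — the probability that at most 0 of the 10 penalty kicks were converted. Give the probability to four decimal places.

P = 0.1074

X ~ Binomial(n=10, p=0.20).
P(X ≤ 0) = C(10,0)·0.20^0·0.80^10.
= 0.107374 = 0.1074.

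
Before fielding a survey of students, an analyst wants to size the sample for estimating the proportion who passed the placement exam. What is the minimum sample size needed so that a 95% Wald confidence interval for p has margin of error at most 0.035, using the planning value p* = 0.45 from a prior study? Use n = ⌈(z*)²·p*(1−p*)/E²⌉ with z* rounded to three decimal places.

n = 777

For 95% confidence, z* = 1.960.
p*(1−p*) = 0.2475.
Required n before rounding: 3.841600 × 0.2475 / 0.035² = 776.160.
Rounding up, n = 777.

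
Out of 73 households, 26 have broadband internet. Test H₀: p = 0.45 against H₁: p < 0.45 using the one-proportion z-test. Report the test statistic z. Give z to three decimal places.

Sample proportion p̂ = 26/73 = 0.35616.
SE₀ = √(0.45·0.55/73) = 0.058227.
Test statistic: z = -0.09384/0.058227 = -1.612.

z = -1.612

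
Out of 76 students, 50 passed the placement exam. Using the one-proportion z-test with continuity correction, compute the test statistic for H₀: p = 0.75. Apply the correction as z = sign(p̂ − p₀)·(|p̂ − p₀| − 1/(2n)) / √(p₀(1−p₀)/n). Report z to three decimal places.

z = -1.722

With x = 50 successes in n = 76, p̂ = 0.65789. p̂ − p₀ = -0.092105.
Continuity correction 1/(2n) = 1/152 = 0.006579.
Corrected numerator: |-0.092105| − 0.006579 = 0.085526.
SE₀ = √(0.75·0.25/76) = 0.049670.
z = −0.085526/0.049670 = -1.722.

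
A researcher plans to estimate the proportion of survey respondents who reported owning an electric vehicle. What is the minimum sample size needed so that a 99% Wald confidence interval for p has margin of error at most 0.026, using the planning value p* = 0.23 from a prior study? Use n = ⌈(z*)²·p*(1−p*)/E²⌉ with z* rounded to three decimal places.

For 99% confidence, z* = 2.576.
p*(1−p*) = 0.1771.
(z*)²·p*(1−p*)/E² = 6.635776·0.1771/0.000676 = 1738.456.
⌈1738.456⌉ = 1739.

n = 1739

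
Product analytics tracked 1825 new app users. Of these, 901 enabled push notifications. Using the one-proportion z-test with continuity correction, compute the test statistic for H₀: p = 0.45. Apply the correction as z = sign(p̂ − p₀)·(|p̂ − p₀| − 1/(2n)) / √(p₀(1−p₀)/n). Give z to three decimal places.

z = 3.729

Sample proportion p̂ = 901/1825 = 0.49370. p̂ − p₀ = 0.043699.
1/(2n) = 0.000274.
Corrected numerator: |0.043699| − 0.000274 = 0.043425.
Under H₀, SE = √(p₀(1−p₀)/n) = √(0.45·0.55/1825) = √0.000135616 = 0.011645.
z = (+)0.043425/0.011645 = 3.729.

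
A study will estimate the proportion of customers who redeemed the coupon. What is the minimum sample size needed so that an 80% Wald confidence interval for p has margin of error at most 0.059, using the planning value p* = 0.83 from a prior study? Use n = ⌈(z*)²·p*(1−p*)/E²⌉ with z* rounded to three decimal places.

n = 67

z* = 1.282 at the 80% level.
p*(1−p*) = 0.1411.
Required n before rounding: 1.643524 × 0.1411 / 0.059² = 66.619.
Rounding up, n = 67.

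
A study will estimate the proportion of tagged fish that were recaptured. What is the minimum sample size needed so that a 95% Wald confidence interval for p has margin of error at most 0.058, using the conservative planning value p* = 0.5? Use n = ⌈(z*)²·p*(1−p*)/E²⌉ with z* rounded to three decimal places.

n = 286

For 95% confidence, z* = 1.960.
p*(1−p*) = 0.2500.
Required n before rounding: 3.841600 × 0.2500 / 0.058² = 285.493.
⌈285.493⌉ = 286.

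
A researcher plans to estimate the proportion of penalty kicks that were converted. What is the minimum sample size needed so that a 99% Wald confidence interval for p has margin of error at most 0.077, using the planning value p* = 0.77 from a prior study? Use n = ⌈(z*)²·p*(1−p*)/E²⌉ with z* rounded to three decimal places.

For 99% confidence, z* = 2.576.
p*(1−p*) = 0.77·0.23 = 0.1771.
(z*)²·p*(1−p*)/E² = 6.635776·0.1771/0.005929 = 198.211.
Rounding up, n = 199.

n = 199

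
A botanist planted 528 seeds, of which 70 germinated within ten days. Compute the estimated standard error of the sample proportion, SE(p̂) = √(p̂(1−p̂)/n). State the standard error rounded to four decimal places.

p̂ = 70/528 = 0.13258.
p̂(1−p̂) = 0.13258·0.86742 = 0.115003.
Dividing by n and taking the root: √0.000217809 = 0.0148.

SE = 0.0148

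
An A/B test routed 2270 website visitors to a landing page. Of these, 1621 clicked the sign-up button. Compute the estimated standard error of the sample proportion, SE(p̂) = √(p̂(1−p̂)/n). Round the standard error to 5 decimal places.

SE = 0.00948

The sample proportion is 1621/2270 = 0.71410.
p̂(1−p̂) = 0.71410·0.28590 = 0.204161.
SE = √(0.204161/2270) = √0.000089939 = 0.00948.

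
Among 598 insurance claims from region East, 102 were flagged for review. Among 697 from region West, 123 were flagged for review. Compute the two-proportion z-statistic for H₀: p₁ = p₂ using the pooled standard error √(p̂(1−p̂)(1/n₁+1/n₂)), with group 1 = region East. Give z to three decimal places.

z = -0.279

Sample proportions: p̂₁ = 102/598 = 0.17057 and p̂₂ = 123/697 = 0.17647.
Pooled p̂ = (102+123)/(598+697) = 225/1295 = 0.17375.
SE = √[p̂(1−p̂)(1/n₁+1/n₂)] = √[0.17375·0.82625·(1/598+1/697)] ≈ 0.021119.
z = (p̂₁ − p̂₂)/SE = (0.17057 − 0.17647)/0.021119 = -0.00590/0.021119 = -0.279.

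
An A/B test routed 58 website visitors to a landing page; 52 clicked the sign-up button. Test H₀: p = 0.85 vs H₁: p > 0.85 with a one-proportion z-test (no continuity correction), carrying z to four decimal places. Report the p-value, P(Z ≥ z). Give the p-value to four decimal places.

p-value = 0.1604

p̂ = 52/58 = 0.89655.
Null standard error: √(0.85·0.15/58) = √0.002198276 = 0.046886.
Test statistic (full precision, shown to 4 dp): z = (52/58 − 0.85)/SE₀ ≈ 0.9929.
From the standard normal, P(Z ≥ z) = 0.1604.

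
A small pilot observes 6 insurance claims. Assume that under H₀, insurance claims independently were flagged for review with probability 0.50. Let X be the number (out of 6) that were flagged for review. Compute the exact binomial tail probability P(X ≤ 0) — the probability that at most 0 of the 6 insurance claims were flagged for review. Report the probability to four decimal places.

P = 0.0156

X ~ Binomial(n=6, p=0.50).
P(X ≤ 0) = C(6,0)·0.50^0·0.50^6.
= 0.015625 = 0.0156.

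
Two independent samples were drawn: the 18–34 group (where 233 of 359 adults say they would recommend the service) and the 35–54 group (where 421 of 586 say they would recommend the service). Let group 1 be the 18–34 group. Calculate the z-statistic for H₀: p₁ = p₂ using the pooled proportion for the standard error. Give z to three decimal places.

Sample proportions: p̂₁ = 233/359 = 0.64903 and p̂₂ = 421/586 = 0.71843.
Pooling: p̂ = 654/945 = 0.69206.
SE = √[p̂(1−p̂)(1/n₁+1/n₂)] = √[0.69206·0.30794·(1/359+1/586)] ≈ 0.030940.
z = (p̂₁ − p̂₂)/SE = (0.64903 − 0.71843)/0.030940 = -0.06940/0.030940 = -2.243.

z = -2.243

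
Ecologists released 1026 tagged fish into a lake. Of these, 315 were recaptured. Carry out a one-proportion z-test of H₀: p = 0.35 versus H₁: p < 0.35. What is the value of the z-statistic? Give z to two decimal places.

z = -2.89

The sample proportion is 315/1026 = 0.30702.
Under H₀, SE = √(p₀(1−p₀)/n) = √(0.35·0.65/1026) = √0.000221735 = 0.014891.
z = (0.30702 − 0.35)/0.014891 = -0.04298/0.014891 = -2.89.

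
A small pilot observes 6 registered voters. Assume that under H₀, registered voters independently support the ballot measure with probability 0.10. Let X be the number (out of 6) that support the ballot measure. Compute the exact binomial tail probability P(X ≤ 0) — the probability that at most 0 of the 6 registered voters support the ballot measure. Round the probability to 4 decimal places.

P = 0.5314

X ~ Binomial(n=6, p=0.10).
P(X ≤ 0) = C(6,0)·0.10^0·0.90^6.
= 0.531441 = 0.5314.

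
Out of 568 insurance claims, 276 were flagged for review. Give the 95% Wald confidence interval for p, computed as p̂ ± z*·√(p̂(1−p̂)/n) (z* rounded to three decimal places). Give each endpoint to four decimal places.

With x = 276 successes in n = 568, p̂ = 0.48592.
SE = √(p̂(1−p̂)/n) = √(0.249802/568) = 0.020971.
The 95% critical value is z* = 1.960.
Margin = 1.960·0.020971 = 0.04110.
So the interval runs from 0.4448 to 0.5270.

(0.4448, 0.5270)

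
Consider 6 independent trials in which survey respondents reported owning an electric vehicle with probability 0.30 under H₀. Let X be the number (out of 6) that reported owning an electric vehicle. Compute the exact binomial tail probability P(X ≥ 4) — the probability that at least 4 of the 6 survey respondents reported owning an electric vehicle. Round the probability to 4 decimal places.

P = 0.0705

X ~ Binomial(n=6, p=0.30).
P(X ≥ 4) = C(6,4)·0.30^4·0.70^2 + C(6,5)·0.30^5·0.70^1 + C(6,6)·0.30^6·0.70^0.
= 0.059535 + 0.010206 + 0.000729 = 0.0705.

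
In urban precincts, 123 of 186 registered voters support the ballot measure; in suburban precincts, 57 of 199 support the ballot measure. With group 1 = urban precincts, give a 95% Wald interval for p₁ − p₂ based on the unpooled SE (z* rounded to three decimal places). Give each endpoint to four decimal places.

(0.2823, 0.4674)

p̂₁ = 123/186 = 0.66129, p̂₂ = 57/199 = 0.28643; p̂₁ − p̂₂ = 0.37486.
Unpooled SE = √(p̂₁(1−p̂₁)/n₁ + p̂₂(1−p̂₂)/n₂) = √(0.001204223 + 0.001027079) = 0.047237.
The 95% critical value is z* = 1.960. Margin of error = 0.09258.
Interval: 0.37486 ± 0.09258 → (0.2823, 0.4674).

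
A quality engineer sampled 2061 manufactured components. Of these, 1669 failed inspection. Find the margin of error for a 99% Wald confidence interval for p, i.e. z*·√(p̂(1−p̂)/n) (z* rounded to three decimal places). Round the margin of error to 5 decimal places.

With x = 1669 successes in n = 2061, p̂ = 0.80980.
SE = √(p̂(1−p̂)/n) = √(0.154023/2061) = 0.008645.
The 99% critical value is z* = 2.576.
So ME = 0.02227.

ME = 0.02227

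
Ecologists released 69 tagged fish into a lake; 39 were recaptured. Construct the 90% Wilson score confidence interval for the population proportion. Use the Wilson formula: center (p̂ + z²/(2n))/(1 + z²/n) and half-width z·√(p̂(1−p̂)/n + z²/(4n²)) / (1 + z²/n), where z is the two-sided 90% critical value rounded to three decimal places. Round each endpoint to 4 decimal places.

(0.4664, 0.6591)

Here p̂ = 39/69 = 0.56522 and z = 1.645 (z² = 2.706025).
1 + z²/n = 1.039218.
Center = (0.56522 + 0.019609)/1.039218 = 0.56276.
Radicand: p̂(1−p̂)/n + z²/(4n²) = 0.003561546 + 0.000142093 = 0.003703639.
Half-width = z·√(radicand)/denom = 1.645·0.060858/1.039218 = 0.09633.
Interval: 0.56276 ± 0.09633 → (0.4664, 0.6591).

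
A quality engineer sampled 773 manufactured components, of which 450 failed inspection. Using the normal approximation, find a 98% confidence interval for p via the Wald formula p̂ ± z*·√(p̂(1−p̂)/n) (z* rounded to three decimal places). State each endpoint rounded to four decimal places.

(0.5409, 0.6234)

The sample proportion is 450/773 = 0.58215.
Standard error of p̂: √(0.243252/773) = √0.000314685 = 0.017739.
The 98% critical value is z* = 2.326.
Margin = 2.326·0.017739 = 0.04126.
So the interval runs from 0.5409 to 0.6234.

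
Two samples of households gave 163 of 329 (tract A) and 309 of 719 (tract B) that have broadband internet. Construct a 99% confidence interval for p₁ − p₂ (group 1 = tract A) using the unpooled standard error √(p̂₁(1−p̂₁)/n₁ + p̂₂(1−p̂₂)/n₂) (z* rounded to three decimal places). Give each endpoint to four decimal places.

p̂₁ = 0.49544, p̂₂ = 0.42976, so the observed difference is 0.06568.
Unpooled SE = √(p̂₁(1−p̂₁)/n₁ + p̂₂(1−p̂₂)/n₂) = √(0.000759815 + 0.000340844) = 0.033176.
The 99% critical value is z* = 2.576. Margin of error = 0.08546.
So the interval runs from -0.0198 to 0.1511.

(-0.0198, 0.1511)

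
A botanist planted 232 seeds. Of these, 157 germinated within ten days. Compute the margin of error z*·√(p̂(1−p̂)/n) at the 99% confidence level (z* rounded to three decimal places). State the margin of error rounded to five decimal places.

The sample proportion is 157/232 = 0.67672.
SE = √(p̂(1−p̂)/n) = √(0.218769/232) = 0.030708.
z* = 2.576 at the 99% level.
So ME = 0.07910.

ME = 0.07910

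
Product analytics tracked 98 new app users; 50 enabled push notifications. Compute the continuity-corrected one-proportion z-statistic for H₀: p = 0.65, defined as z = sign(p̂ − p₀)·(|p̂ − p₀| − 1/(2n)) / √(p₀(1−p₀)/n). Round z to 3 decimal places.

The sample proportion is 50/98 = 0.51020. p̂ − p₀ = -0.139796.
1/(2n) = 0.005102.
Corrected numerator: |-0.139796| − 0.005102 = 0.134694.
Null standard error: √(0.65·0.35/98) = √0.002321429 = 0.048181.
z = (−)0.134694/0.048181 = -2.796.

z = -2.796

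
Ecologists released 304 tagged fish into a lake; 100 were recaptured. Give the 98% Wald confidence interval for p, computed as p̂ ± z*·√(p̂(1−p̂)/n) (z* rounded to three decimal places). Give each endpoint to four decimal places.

(0.2663, 0.3916)

Sample proportion p̂ = 100/304 = 0.32895.
Standard error of p̂: √(0.220741/304) = √0.000726122 = 0.026947.
z* = 2.326 at the 98% level.
Margin of error: 2.326 × 0.026947 = 0.06268.
So the interval runs from 0.2663 to 0.3916.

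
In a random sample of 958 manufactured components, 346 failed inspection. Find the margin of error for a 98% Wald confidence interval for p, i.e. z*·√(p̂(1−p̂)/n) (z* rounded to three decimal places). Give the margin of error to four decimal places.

p̂ = 346/958 = 0.36117.
SE(p̂) = √(0.36117·0.63883/958) = 0.015519.
For 98% confidence, z* = 2.326.
Margin of error = z*·SE = 2.326 × 0.015519 = 0.0361.

ME = 0.0361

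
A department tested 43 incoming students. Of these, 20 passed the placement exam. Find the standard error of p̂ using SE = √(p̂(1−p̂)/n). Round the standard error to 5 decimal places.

Sample proportion p̂ = 20/43 = 0.46512.
p̂(1−p̂) = 0.248783.
Dividing by n and taking the root: √0.005785651 = 0.07606.

SE = 0.07606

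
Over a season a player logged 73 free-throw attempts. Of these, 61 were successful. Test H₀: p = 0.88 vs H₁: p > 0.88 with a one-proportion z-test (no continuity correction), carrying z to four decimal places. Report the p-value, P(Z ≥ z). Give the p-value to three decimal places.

p̂ = 61/73 = 0.83562.
SE₀ = √(0.88·0.12/73) = 0.038034.
z = (p̂ − p₀)/SE = (61/73 − 0.88)/0.038034 ≈ -1.1669.
p-value = P(Z ≥ z) with z = -1.1669 → 0.878.

p-value = 0.878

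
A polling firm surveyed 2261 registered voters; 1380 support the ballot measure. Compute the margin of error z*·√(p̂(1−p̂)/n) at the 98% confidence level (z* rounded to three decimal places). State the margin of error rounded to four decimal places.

With x = 1380 successes in n = 2261, p̂ = 0.61035.
SE(p̂) = √(0.61035·0.38965/2261) = 0.010256.
z* = 2.326 at the 98% level.
Margin of error = z*·SE = 2.326 × 0.010256 = 0.0239.

ME = 0.0239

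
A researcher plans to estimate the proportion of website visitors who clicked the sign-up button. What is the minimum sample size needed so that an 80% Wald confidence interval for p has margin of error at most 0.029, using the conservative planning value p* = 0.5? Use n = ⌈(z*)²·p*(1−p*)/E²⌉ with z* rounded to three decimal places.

n = 489

The 80% critical value is z* = 1.282.
p*(1−p*) = 0.2500.
(z*)²·p*(1−p*)/E² = 1.643524·0.2500/0.000841 = 488.562.
Rounding up, n = 489.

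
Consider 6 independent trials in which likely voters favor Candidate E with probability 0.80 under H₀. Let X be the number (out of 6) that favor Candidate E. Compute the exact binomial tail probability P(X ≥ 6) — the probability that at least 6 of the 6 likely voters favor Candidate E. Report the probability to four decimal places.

P = 0.2621

X is binomial with n = 6 and p = 0.80.
P(X ≥ 6) = C(6,6)·0.80^6·0.20^0.
= 0.262144 = 0.2621.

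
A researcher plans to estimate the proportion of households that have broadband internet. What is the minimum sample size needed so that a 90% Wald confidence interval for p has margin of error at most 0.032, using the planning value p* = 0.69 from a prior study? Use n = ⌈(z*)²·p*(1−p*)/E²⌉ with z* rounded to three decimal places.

The 90% critical value is z* = 1.645.
p*(1−p*) = 0.2139.
(z*)²·p*(1−p*)/E² = 2.706025·0.2139/0.001024 = 565.253.
⌈565.253⌉ = 566.

n = 566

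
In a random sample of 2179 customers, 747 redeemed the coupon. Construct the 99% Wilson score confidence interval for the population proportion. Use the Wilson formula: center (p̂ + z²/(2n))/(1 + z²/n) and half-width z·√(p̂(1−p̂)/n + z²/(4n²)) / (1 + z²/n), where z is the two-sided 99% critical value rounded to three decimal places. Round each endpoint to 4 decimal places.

(0.3171, 0.3695)

p̂ = 747/2179 = 0.34282; z = 2.576, so z² = 6.635776.
1 + z²/n = 1.003045.
Adjusted center: (0.34282 + z²/(2n))/1.003045 = 0.34330.
Radicand: p̂(1−p̂)/n + z²/(4n²) = 0.000103393 + 0.000000349 = 0.000103742.
Half-width = 2.576·√0.000103742/1.003045 = 0.02616.
Interval: 0.34330 ± 0.02616 → (0.3171, 0.3695).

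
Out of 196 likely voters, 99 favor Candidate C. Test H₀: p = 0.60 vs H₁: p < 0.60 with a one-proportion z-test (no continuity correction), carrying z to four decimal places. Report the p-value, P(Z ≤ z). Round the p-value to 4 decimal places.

Sample proportion p̂ = 99/196 = 0.50510.
Under H₀, SE = √(p₀(1−p₀)/n) = √(0.60·0.40/196) = √0.001224490 = 0.034993.
Test statistic (full precision, shown to 4 dp): z = (99/196 − 0.60)/SE₀ ≈ -2.7119.
From the standard normal, P(Z ≤ z) = 0.0033.

p-value = 0.0033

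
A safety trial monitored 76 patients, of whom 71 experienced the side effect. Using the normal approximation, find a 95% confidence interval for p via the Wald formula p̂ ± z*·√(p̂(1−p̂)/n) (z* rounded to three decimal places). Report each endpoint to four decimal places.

(0.8785, 0.9899)

p̂ = 71/76 = 0.93421.
Standard error of p̂: √(0.061461/76) = √0.000808700 = 0.028438.
The 95% critical value is z* = 1.960.
Margin of error: 1.960 × 0.028438 = 0.05574.
Interval: 0.93421 ± 0.05574 → (0.8785, 0.9899).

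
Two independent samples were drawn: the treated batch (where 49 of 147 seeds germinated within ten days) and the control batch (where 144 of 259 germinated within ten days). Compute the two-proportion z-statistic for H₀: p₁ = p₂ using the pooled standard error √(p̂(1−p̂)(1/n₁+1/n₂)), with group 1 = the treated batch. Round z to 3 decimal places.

z = -4.317

p̂₁ = 49/147 = 0.33333, p̂₂ = 144/259 = 0.55598.
Pooling: p̂ = 193/406 = 0.47537.
SE = √[p̂(1−p̂)(1/n₁+1/n₂)] = √[0.47537·0.52463·(1/147+1/259)] ≈ 0.051570.
z = -0.22265/0.051570 = -4.317.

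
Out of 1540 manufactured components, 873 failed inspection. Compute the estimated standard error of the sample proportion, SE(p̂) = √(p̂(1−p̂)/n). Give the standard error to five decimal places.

Sample proportion p̂ = 873/1540 = 0.56688.
p̂(1−p̂) = 0.245527.
Dividing by n and taking the root: √0.000159433 = 0.01263.

SE = 0.01263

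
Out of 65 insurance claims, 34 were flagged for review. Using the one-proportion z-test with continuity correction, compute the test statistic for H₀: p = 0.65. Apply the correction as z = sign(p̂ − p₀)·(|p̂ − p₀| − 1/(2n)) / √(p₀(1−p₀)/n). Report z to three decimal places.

z = -2.015

Sample proportion p̂ = 34/65 = 0.52308. p̂ − p₀ = -0.126923.
1/(2n) = 0.007692.
Corrected numerator: |-0.126923| − 0.007692 = 0.119231.
Null standard error: √(0.65·0.35/65) = √0.003500000 = 0.059161.
z = −0.119231/0.059161 = -2.015.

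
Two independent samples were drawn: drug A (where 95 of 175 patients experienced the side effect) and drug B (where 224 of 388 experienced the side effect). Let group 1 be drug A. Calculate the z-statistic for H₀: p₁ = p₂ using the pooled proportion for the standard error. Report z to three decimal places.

p̂₁ = 95/175 = 0.54286, p̂₂ = 224/388 = 0.57732.
Pooling: p̂ = 319/563 = 0.56661.
SE = √[p̂(1−p̂)(1/n₁+1/n₂)] = √[0.56661·0.43339·(1/175+1/388)] ≈ 0.045123.
z = (p̂₁ − p̂₂)/SE = (0.54286 − 0.57732)/0.045123 = -0.03446/0.045123 = -0.764.

z = -0.764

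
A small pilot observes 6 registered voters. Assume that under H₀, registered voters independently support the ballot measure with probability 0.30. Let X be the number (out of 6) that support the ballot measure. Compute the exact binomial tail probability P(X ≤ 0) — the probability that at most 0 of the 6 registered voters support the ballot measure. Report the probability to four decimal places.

P = 0.1176

X is binomial with n = 6 and p = 0.30.
P(X ≤ 0) = C(6,0)·0.30^0·0.70^6.
= 0.117649 = 0.1176.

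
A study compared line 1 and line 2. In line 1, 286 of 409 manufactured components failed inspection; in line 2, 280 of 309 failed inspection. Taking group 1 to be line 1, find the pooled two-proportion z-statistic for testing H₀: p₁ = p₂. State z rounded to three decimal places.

z = -6.719

p̂₁ = 286/409 = 0.69927, p̂₂ = 280/309 = 0.90615.
Pooling: p̂ = 566/718 = 0.78830.
Pooled SE = √[0.1668826·0.00568123] ≈ 0.030791.
z = -0.20688/0.030791 = -6.719.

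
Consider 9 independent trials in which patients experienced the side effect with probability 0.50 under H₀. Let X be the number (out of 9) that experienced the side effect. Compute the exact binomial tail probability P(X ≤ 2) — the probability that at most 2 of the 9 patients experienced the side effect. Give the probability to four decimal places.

P = 0.0898

X is binomial with n = 9 and p = 0.50.
P(X ≤ 2) = C(9,0)·0.50^0·0.50^9 + C(9,1)·0.50^1·0.50^8 + C(9,2)·0.50^2·0.50^7.
= 0.001953 + 0.017578 + 0.070312 = 0.0898.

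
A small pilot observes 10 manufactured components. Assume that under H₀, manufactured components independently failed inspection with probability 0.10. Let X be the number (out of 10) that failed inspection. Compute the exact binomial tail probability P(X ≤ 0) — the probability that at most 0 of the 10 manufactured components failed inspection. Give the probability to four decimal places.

P = 0.3487

X ~ Binomial(n=10, p=0.10).
P(X ≤ 0) = C(10,0)·0.10^0·0.90^10.
= 0.348678 = 0.3487.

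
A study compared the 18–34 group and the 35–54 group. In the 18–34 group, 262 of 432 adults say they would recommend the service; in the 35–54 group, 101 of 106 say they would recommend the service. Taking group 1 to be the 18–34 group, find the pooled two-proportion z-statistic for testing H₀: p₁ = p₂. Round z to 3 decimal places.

z = -6.821

p̂₁ = 262/432 = 0.60648, p̂₂ = 101/106 = 0.95283.
Pooled p̂ = (262+101)/(432+106) = 363/538 = 0.67472.
Pooled SE = √[0.2194725·0.01174878] ≈ 0.050779.
z = -0.34635/0.050779 = -6.821.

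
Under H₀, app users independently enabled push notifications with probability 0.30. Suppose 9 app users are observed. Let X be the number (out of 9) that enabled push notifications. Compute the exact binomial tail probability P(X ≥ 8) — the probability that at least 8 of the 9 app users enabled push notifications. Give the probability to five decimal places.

X ~ Binomial(n=9, p=0.30).
P(X ≥ 8) = C(9,8)·0.30^8·0.70^1 + C(9,9)·0.30^9·0.70^0.
= 0.000413 + 0.000020 = 0.00043.

P = 0.00043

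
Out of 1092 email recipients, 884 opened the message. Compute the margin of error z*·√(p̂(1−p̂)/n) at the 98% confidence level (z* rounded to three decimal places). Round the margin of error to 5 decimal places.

ME = 0.02764

Sample proportion p̂ = 884/1092 = 0.80952.
SE(p̂) = √(0.80952·0.19048/1092) = 0.011883.
For 98% confidence, z* = 2.326.
ME = 2.326·0.011883 = 0.02764.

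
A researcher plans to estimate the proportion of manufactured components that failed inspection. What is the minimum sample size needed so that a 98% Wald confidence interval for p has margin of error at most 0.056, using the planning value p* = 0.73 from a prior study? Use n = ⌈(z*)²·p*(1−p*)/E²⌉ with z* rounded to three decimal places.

n = 341

z* = 2.326 at the 98% level.
p*(1−p*) = 0.1971.
(z*)²·p*(1−p*)/E² = 5.410276·0.1971/0.003136 = 340.040.
Rounding up, n = 341.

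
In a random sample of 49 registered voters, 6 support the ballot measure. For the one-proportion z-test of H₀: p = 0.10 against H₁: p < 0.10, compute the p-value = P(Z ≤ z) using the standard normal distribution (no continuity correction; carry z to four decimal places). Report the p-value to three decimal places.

The sample proportion is 6/49 = 0.12245.
SE₀ = √(0.10·0.90/49) = 0.042857.
Test statistic (full precision, shown to 4 dp): z = (6/49 − 0.10)/SE₀ ≈ 0.5238.
From the standard normal, P(Z ≤ z) = 0.700.

p-value = 0.700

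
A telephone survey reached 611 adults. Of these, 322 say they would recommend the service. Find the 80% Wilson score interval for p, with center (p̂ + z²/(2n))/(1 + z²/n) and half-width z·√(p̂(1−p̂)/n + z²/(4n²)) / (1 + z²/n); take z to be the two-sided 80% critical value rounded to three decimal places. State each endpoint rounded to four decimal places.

Here p̂ = 322/611 = 0.52700 and z = 1.282 (z² = 1.643524).
Denominator 1 + z²/n = 1 + 1.643524/611 = 1.002690.
Center = (0.52700 + 0.001345)/1.002690 = 0.52693.
Radicand: p̂(1−p̂)/n + z²/(4n²) = 0.000407972 + 0.000001101 = 0.000409073.
Half-width = 1.282·√0.000409073/1.002690 = 0.02586.
So the interval runs from 0.5011 to 0.5528.

(0.5011, 0.5528)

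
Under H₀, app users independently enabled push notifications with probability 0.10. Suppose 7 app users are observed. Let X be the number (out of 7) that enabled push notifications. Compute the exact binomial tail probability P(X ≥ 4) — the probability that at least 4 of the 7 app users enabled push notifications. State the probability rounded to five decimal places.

X is binomial with n = 7 and p = 0.10.
P(X ≥ 4) = C(7,4)·0.10^4·0.90^3 + C(7,5)·0.10^5·0.90^2 + C(7,6)·0.10^6·0.90^1 + C(7,7)·0.10^7·0.90^0.
= 0.002552 + 0.000170 + 0.000006 + 0.000000 = 0.00273.

P = 0.00273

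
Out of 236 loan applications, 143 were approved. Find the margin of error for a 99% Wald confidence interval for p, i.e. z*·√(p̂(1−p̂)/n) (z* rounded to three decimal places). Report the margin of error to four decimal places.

ME = 0.0819

With x = 143 successes in n = 236, p̂ = 0.60593.
SE(p̂) = √(0.60593·0.39407/236) = 0.031808.
z* = 2.576 at the 99% level.
So ME = 0.0819.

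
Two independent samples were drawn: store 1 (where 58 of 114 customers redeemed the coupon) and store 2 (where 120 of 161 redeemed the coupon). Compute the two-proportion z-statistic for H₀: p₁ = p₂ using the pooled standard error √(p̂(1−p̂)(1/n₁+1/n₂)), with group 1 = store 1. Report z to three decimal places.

Sample proportions: p̂₁ = 58/114 = 0.50877 and p̂₂ = 120/161 = 0.74534.
Pooling: p̂ = 178/275 = 0.64727.
SE = √[p̂(1−p̂)(1/n₁+1/n₂)] = √[0.64727·0.35273·(1/114+1/161)] ≈ 0.058488.
z = -0.23657/0.058488 = -4.045.

z = -4.045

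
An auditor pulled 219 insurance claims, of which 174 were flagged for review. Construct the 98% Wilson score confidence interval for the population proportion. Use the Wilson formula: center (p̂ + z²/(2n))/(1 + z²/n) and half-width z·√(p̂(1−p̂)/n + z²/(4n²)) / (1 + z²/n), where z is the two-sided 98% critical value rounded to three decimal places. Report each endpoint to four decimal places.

Here p̂ = 174/219 = 0.79452 and z = 2.326 (z² = 5.410276).
1 + z²/n = 1.024704.
Adjusted center: (0.79452 + z²/(2n))/1.024704 = 0.78742.
Radicand: p̂(1−p̂)/n + z²/(4n²) = 0.000745469 + 0.000028201 = 0.000773670.
Half-width = z·√(radicand)/denom = 2.326·0.027815/1.024704 = 0.06314.
CI: 0.78742 ± 0.06314 = (0.7243, 0.8506).

(0.7243, 0.8506)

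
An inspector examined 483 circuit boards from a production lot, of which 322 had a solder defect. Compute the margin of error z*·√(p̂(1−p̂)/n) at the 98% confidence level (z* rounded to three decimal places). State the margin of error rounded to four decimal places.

ME = 0.0499

p̂ = 322/483 = 0.66667.
SE(p̂) = √(0.66667·0.33333/483) = 0.021450.
For 98% confidence, z* = 2.326.
So ME = 0.0499.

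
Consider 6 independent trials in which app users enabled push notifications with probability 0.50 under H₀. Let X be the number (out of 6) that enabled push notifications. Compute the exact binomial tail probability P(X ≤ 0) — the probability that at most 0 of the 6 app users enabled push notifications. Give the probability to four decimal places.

P = 0.0156

X ~ Binomial(n=6, p=0.50).
P(X ≤ 0) = C(6,0)·0.50^0·0.50^6.
= 0.015625 = 0.0156.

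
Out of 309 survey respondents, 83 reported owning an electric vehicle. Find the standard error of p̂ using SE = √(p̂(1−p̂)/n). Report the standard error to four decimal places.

SE = 0.0252

p̂ = 83/309 = 0.26861.
p̂(1−p̂) = 0.196459.
Dividing by n and taking the root: √0.000635790 = 0.0252.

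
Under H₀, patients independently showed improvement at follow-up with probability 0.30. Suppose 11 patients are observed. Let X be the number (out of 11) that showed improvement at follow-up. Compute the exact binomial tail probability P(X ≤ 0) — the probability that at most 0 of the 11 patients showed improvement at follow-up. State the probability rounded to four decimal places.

P = 0.0198

X ~ Binomial(n=11, p=0.30).
P(X ≤ 0) = C(11,0)·0.30^0·0.70^11.
= 0.019773 = 0.0198.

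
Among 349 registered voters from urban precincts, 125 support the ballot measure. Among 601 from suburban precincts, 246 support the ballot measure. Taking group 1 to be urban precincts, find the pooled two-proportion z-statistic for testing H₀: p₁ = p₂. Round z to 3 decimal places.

z = -1.558

p̂₁ = 125/349 = 0.35817, p̂₂ = 246/601 = 0.40932.
Pooling: p̂ = 371/950 = 0.39053.
SE = √[p̂(1−p̂)(1/n₁+1/n₂)] = √[0.39053·0.60947·(1/349+1/601)] ≈ 0.032833.
z = (p̂₁ − p̂₂)/SE = (0.35817 − 0.40932)/0.032833 = -0.05115/0.032833 = -1.558.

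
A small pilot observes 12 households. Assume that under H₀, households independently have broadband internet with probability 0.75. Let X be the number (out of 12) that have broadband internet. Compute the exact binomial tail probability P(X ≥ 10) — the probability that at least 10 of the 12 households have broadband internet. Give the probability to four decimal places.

X is binomial with n = 12 and p = 0.75.
P(X ≥ 10) = C(12,10)·0.75^10·0.25^2 + C(12,11)·0.75^11·0.25^1 + C(12,12)·0.75^12·0.25^0.
= 0.232293 + 0.126705 + 0.031676 = 0.3907.

P = 0.3907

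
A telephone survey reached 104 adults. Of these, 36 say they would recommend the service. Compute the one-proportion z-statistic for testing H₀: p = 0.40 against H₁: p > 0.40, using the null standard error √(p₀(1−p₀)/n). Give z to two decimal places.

Sample proportion p̂ = 36/104 = 0.34615.
SE₀ = √(0.40·0.60/104) = 0.048038.
z = (0.34615 − 0.40)/0.048038 = -0.05385/0.048038 = -1.12.

z = -1.12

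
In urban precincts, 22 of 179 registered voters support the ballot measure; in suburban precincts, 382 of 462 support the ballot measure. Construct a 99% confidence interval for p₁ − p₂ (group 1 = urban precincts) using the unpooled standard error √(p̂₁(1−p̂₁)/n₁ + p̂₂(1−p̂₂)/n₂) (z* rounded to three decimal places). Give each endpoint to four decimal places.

p̂₁ = 0.12291, p̂₂ = 0.82684, so the observed difference is -0.70393.
Unpooled SE = √(p̂₁(1−p̂₁)/n₁ + p̂₂(1−p̂₂)/n₂) = √(0.000602231 + 0.000309904) = 0.030202.
z* = 2.576 at the 99% level. Margin of error = 0.07780.
Interval: -0.70393 ± 0.07780 → (-0.7817, -0.6261).

(-0.7817, -0.6261)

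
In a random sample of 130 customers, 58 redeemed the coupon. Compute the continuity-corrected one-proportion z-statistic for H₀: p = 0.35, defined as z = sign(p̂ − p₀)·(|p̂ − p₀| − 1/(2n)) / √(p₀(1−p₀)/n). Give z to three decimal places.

z = 2.207

The sample proportion is 58/130 = 0.44615. p̂ − p₀ = 0.096154.
1/(2n) = 0.003846.
Corrected numerator: |0.096154| − 0.003846 = 0.092308.
SE₀ = √(0.35·0.65/130) = 0.041833.
z = (+)0.092308/0.041833 = 2.207.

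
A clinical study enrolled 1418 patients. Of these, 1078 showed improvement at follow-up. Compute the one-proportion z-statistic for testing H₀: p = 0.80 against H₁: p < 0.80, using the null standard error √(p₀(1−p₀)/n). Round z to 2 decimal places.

With x = 1078 successes in n = 1418, p̂ = 0.76023.
SE₀ = √(0.80·0.20/1418) = 0.010622.
z = (p̂ − p₀)/SE = (0.76023 − 0.80)/0.010622 = -3.74.

z = -3.74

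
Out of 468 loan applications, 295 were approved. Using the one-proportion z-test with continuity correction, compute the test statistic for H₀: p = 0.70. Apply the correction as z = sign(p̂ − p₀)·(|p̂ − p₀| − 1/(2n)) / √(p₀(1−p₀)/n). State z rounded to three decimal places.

z = -3.238

With x = 295 successes in n = 468, p̂ = 0.63034. p̂ − p₀ = -0.069658.
1/(2n) = 0.001068.
Corrected numerator: |-0.069658| − 0.001068 = 0.068590.
Under H₀, SE = √(p₀(1−p₀)/n) = √(0.70·0.30/468) = √0.000448718 = 0.021183.
z = (−)0.068590/0.021183 = -3.238.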